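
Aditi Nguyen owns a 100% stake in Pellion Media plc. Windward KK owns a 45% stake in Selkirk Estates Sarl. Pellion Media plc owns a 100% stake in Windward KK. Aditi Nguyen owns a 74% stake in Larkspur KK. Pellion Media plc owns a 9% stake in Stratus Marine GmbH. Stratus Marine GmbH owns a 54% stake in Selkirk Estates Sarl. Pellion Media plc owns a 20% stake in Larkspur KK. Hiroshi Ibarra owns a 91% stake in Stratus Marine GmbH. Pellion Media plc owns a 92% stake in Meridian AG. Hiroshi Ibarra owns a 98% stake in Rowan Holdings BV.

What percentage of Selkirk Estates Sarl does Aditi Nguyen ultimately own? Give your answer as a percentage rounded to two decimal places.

Aditi reaches Selkirk along 2 paths.
Via Pellion → Stratus: 100% × 9% × 54% = 4.86%.
Via Pellion → Windward: 100% × 100% × 45% = 45%.
Total: 4.86% + 45% = 49.86%.

49.86%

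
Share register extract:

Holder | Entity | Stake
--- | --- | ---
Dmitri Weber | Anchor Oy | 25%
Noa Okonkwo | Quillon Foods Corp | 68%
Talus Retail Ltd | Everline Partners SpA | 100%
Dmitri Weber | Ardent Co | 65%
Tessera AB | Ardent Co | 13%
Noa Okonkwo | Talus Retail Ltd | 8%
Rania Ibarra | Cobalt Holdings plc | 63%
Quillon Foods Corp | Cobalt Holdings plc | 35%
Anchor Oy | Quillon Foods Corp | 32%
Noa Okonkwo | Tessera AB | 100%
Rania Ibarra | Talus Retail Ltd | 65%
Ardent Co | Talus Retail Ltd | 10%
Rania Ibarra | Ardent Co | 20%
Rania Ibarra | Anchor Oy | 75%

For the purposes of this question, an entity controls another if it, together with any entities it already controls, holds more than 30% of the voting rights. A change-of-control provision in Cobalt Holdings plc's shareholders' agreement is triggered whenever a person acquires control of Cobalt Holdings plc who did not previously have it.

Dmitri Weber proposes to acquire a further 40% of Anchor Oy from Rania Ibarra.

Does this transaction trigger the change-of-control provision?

Yes

The purchase adds only to Dmitri's holdings (Rania's stake shrinks), so Dmitri is the only person who could newly come to control Cobalt.
Dmitri holds 65% of Ardent, so Dmitri controls Ardent.
Neither Dmitri nor any entity Dmitri controls holds any voting interest in Cobalt.
So before the transaction, Dmitri does not control Cobalt.
After the purchase, Dmitri's direct stake in Anchor rises to 25% + 40% = 65%, and Rania's stake falls to 35%.
Dmitri holds 65% of Anchor, so Dmitri controls Anchor.
Anchor holds 32% of Quillon, so Dmitri controls Quillon.
Quillon holds 35% of Cobalt, so Dmitri controls Cobalt.
Dmitri did not control Cobalt before and does after, so the clause is triggered.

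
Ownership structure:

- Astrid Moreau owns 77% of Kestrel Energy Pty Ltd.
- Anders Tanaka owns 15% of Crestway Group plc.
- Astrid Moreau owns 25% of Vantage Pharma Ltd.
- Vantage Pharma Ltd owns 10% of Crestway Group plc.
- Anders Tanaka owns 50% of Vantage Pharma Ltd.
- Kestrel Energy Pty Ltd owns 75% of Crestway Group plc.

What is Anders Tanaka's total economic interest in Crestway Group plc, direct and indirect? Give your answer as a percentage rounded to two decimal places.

Anders reaches Crestway along 2 paths.
Via Vantage: 50% × 10% = 5%.
Direct stake: 15% = 15%.
Total: 5% + 15% = 20%.
Rounded: 20.00%.

20.00%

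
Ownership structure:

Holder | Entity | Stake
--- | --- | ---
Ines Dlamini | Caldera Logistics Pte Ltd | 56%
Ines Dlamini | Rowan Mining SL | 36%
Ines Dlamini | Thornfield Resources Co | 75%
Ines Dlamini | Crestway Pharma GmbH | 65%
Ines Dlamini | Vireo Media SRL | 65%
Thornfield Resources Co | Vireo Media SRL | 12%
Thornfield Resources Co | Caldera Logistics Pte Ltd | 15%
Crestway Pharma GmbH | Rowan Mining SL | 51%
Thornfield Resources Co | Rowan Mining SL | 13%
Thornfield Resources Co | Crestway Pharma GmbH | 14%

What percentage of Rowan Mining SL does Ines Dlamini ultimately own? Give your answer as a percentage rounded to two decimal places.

84.26%

Ines reaches Rowan along 4 paths.
Direct stake: 36% = 36%.
Via Thornfield → Crestway: 75% × 14% × 51% = 5.355%.
Via Crestway: 65% × 51% = 33.15%.
Via Thornfield: 75% × 13% = 9.75%.
Total: 36% + 5.355% + 33.15% + 9.75% = 84.255%.
Rounded: 84.26%.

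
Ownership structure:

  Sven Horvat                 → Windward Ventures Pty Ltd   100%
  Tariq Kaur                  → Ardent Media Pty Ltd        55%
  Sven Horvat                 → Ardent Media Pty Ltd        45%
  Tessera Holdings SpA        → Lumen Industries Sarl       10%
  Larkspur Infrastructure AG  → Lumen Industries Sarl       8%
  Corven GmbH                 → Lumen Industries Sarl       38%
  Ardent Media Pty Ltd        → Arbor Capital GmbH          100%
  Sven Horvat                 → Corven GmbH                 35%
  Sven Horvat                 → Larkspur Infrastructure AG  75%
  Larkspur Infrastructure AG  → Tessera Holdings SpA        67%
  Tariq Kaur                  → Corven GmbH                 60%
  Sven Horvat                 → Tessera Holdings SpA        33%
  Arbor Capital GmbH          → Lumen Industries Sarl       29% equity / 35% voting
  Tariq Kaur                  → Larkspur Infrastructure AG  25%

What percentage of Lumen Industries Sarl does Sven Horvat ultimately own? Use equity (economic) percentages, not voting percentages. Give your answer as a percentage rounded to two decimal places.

Sven reaches Lumen along 5 paths.
Via Corven: 35% × 38% = 13.3%.
Via Ardent → Arbor: 45% × 100% × 29% = 13.05%.
Via Tessera: 33% × 10% = 3.3%.
Via Larkspur → Tessera: 75% × 67% × 10% = 5.025%.
Via Larkspur: 75% × 8% = 6%.
Total: 13.3% + 13.05% + 3.3% + 5.025% + 6% = 40.675%.
Rounded: 40.68%.

40.68%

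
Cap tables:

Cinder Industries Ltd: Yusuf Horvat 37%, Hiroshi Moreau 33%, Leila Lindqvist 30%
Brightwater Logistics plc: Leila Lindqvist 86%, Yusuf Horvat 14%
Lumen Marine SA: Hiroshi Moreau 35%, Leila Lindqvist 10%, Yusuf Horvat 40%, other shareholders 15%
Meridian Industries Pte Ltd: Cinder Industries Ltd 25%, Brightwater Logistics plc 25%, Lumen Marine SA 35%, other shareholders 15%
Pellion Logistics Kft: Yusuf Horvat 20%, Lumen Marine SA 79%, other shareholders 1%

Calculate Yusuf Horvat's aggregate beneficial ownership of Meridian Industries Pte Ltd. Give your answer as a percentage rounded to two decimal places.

26.75%

Yusuf reaches Meridian along 3 paths.
Via Cinder: 37% × 25% = 9.25%.
Via Brightwater: 14% × 25% = 3.5%.
Via Lumen: 40% × 35% = 14%.
Total: 9.25% + 3.5% + 14% = 26.75%.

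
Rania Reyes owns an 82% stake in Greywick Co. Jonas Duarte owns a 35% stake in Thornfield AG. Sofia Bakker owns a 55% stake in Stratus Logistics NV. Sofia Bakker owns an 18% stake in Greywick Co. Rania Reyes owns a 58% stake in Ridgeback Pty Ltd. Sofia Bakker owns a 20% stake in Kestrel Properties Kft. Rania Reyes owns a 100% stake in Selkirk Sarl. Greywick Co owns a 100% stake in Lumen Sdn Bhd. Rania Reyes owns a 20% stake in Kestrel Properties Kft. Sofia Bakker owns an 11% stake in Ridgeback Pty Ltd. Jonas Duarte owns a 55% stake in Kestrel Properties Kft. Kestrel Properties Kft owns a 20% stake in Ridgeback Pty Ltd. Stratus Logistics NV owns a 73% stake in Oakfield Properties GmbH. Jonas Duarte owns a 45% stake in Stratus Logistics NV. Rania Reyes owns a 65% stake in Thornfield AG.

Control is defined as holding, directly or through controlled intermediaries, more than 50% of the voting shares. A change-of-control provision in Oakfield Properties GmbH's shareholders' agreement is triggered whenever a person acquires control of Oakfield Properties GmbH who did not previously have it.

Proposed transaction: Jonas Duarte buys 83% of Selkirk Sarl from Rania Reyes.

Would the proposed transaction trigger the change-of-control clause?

The purchase adds only to Jonas's holdings (Rania's stake shrinks), so Jonas is the only person who could newly come to control Oakfield.
Jonas holds 55% of Kestrel, so Jonas controls Kestrel.
Neither Jonas nor any entity Jonas controls holds any voting interest in Oakfield.
So before the transaction, Jonas does not control Oakfield.
After the purchase, Jonas holds 83% of Selkirk directly, and Rania's stake falls to 17%.
Jonas holds 83% of Selkirk, so Jonas controls Selkirk.
After the transaction, neither Jonas nor any entity Jonas controls holds a voting interest in Oakfield, so Jonas still does not control it.
No new person acquires control, so the clause is not triggered.

No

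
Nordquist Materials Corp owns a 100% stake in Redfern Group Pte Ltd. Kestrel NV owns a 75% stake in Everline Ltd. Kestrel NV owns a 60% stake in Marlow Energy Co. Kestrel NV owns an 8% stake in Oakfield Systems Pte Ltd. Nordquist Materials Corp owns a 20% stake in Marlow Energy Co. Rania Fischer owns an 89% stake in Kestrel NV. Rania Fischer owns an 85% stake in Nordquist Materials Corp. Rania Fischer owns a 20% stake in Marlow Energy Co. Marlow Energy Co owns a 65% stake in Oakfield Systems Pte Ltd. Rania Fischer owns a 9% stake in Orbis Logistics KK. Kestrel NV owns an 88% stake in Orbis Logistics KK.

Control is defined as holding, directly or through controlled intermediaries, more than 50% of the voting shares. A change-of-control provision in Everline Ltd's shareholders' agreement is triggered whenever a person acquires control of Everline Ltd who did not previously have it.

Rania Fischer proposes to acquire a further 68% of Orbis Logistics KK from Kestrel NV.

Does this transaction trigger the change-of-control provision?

No

The purchase adds only to Rania's holdings (Kestrel's stake shrinks), so Rania is the only person who could newly come to control Everline.
Rania holds 89% of Kestrel, so Rania controls Kestrel.
Kestrel holds 75% of Everline, so Rania controls Everline.
So Rania already controls Everline before the transaction.
After the purchase, Rania's direct stake in Orbis rises to 9% + 68% = 77%, and Kestrel's stake falls to 20%.
Rania controlled Everline already, so this is not a new person acquiring control; every other person's position is unchanged or reduced.
No new person acquires control, so the clause is not triggered.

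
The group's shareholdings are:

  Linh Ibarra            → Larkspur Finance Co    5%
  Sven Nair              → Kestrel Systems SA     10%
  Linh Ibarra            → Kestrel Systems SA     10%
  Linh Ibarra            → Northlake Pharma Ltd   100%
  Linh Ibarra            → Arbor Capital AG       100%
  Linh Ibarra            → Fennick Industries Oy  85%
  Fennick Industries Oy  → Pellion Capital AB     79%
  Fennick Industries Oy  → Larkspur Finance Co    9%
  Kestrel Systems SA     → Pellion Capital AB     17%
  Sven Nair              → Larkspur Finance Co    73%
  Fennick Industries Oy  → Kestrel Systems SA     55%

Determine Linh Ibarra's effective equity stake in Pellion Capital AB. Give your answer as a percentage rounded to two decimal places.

Linh reaches Pellion along 3 paths.
Via Fennick → Kestrel: 85% × 55% × 17% = 7.9475%.
Via Kestrel: 10% × 17% = 1.7%.
Via Fennick: 85% × 79% = 67.15%.
Total: 7.9475% + 1.7% + 67.15% = 76.7975%.
Rounded: 76.80%.

76.80%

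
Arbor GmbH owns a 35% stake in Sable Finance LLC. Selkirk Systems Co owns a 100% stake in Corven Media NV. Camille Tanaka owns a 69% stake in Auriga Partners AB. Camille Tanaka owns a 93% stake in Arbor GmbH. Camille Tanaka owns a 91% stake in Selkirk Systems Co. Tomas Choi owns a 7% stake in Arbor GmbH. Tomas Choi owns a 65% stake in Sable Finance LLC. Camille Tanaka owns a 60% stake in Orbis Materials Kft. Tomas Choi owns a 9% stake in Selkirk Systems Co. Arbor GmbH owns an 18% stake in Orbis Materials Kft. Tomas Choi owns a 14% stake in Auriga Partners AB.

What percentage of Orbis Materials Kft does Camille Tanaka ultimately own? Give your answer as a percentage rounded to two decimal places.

Camille reaches Orbis along 2 paths.
Direct stake: 60% = 60%.
Via Arbor: 93% × 18% = 16.74%.
Total: 60% + 16.74% = 76.74%.

76.74%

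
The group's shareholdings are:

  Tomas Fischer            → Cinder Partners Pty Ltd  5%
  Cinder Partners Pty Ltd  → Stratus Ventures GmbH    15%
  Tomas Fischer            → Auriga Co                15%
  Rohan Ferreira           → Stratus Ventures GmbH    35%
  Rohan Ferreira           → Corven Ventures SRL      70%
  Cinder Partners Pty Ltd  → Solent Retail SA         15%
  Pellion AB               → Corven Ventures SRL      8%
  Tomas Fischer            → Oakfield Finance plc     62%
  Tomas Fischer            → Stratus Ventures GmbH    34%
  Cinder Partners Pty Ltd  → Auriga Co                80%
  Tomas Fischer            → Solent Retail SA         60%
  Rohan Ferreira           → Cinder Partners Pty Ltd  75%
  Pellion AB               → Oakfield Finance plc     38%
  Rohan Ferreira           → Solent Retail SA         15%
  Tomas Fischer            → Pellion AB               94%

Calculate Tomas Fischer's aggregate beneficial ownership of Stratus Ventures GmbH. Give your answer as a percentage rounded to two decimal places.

Tomas reaches Stratus along 2 paths.
Via Cinder: 5% × 15% = 0.75%.
Direct stake: 34% = 34%.
Total: 0.75% + 34% = 34.75%.

34.75%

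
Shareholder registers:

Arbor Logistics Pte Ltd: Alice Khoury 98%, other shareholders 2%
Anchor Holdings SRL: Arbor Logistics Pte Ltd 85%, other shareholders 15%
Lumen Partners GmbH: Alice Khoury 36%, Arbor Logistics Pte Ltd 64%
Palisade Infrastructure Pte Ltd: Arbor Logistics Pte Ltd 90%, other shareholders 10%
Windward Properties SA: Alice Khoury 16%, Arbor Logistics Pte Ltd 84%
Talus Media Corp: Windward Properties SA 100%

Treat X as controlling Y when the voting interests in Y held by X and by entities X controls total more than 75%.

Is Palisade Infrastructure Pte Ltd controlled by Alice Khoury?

Alice holds 98% of Arbor, so Alice controls Arbor.
Arbor holds 90% of Palisade, so Alice controls Palisade.

Yes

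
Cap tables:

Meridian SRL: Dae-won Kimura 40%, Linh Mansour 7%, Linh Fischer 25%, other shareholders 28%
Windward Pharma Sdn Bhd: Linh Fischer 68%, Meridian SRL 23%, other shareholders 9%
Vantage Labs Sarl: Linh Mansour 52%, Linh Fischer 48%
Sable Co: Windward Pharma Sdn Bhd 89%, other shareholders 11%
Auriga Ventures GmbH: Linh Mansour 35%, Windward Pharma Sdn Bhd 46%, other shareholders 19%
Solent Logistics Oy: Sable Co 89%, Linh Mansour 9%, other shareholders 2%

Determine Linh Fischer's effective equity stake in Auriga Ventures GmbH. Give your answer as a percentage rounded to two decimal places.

Linh Fischer reaches Auriga along 2 paths.
Via Windward: 68% × 46% = 31.28%.
Via Meridian → Windward: 25% × 23% × 46% = 2.645%.
Total: 31.28% + 2.645% = 33.925%.
Rounded: 33.93%.

33.93%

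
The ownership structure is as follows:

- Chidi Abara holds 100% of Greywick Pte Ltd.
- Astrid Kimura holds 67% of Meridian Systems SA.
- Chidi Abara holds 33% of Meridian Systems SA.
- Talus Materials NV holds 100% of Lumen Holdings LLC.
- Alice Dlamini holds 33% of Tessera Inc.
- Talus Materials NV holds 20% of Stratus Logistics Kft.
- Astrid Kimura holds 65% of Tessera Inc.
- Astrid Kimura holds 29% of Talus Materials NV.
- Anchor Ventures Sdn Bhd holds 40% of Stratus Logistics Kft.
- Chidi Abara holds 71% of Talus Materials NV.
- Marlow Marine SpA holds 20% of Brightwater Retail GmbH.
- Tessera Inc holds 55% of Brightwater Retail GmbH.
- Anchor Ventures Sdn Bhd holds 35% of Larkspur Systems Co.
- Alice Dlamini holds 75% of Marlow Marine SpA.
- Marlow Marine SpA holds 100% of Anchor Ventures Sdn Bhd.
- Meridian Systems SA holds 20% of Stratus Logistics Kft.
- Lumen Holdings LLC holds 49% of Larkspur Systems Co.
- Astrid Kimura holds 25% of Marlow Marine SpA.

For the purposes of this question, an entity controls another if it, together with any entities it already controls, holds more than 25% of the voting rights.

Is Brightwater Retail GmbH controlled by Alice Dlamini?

Yes

Alice holds 33% of Tessera, so Alice controls Tessera.
Alice holds 75% of Marlow, so Alice controls Marlow.
Marlow and Tessera together hold 20% + 55% = 75% of Brightwater, so Alice controls Brightwater.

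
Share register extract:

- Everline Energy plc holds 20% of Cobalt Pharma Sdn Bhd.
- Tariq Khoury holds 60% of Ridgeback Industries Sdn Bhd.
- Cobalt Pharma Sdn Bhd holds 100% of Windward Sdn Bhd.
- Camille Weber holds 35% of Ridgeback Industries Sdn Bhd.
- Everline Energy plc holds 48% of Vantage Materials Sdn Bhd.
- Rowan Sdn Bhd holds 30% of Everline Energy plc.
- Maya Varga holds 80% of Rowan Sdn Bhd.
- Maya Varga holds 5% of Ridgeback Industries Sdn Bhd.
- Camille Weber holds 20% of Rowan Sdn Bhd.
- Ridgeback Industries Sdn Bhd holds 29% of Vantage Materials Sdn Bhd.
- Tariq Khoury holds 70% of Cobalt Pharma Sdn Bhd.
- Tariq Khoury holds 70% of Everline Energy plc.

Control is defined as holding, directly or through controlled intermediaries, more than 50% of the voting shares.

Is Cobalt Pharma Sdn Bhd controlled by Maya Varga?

No

Maya holds 80% of Rowan, so Maya controls Rowan.
Neither Maya nor any entity Maya controls holds any voting interest in Cobalt.
So Maya does not control Cobalt.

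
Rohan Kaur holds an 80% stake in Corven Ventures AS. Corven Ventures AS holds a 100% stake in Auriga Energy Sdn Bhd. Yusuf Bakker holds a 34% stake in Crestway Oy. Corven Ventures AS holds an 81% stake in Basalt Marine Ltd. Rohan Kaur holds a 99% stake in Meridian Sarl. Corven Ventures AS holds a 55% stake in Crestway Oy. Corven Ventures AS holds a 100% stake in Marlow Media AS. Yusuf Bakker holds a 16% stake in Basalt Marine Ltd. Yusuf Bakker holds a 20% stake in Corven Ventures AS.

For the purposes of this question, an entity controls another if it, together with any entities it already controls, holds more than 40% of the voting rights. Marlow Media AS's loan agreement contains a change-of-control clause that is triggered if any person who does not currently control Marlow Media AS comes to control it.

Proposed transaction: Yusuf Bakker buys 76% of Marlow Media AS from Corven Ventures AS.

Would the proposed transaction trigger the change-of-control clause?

Yes

The purchase adds only to Yusuf's holdings (Corven's stake shrinks), so Yusuf is the only person who could newly come to control Marlow.
Yusuf's largest direct stake is 34% in Crestway, which does not meet the threshold, so Yusuf controls no company.
Neither Yusuf nor any entity Yusuf controls holds any voting interest in Marlow.
So before the transaction, Yusuf does not control Marlow.
After the purchase, Yusuf holds 76% of Marlow directly, and Corven's stake falls to 24%.
Yusuf holds 76% of Marlow, so Yusuf controls Marlow.
Yusuf did not control Marlow before and does after, so the clause is triggered.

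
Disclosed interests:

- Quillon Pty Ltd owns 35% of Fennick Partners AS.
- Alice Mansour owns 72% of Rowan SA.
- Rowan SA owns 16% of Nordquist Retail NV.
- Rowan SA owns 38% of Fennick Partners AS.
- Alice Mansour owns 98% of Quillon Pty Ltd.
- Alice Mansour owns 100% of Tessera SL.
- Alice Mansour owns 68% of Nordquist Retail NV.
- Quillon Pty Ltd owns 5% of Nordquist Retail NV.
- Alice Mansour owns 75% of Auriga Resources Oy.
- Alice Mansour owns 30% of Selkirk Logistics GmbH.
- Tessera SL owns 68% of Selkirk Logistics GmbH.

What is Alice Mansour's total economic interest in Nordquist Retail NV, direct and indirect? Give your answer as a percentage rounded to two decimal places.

84.42%

Alice reaches Nordquist along 3 paths.
Via Quillon: 98% × 5% = 4.9%.
Via Rowan: 72% × 16% = 11.52%.
Direct stake: 68% = 68%.
Total: 4.9% + 11.52% + 68% = 84.42%.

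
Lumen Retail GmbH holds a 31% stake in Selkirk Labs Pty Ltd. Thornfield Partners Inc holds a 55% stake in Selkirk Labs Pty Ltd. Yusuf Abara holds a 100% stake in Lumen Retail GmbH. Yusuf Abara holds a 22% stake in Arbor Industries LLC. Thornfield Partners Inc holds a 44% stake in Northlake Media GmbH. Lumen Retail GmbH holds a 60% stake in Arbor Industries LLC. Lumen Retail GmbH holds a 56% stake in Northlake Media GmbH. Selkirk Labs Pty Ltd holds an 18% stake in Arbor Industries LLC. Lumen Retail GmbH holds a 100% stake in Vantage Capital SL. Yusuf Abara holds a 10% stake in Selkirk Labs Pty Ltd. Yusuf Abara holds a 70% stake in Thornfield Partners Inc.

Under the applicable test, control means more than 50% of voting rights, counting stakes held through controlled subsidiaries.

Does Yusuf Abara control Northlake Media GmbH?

Yes

Yusuf holds 100% of Lumen, so Yusuf controls Lumen.
Yusuf holds 70% of Thornfield, so Yusuf controls Thornfield.
Lumen and Thornfield together hold 56% + 44% = 100% of Northlake, so Yusuf controls Northlake.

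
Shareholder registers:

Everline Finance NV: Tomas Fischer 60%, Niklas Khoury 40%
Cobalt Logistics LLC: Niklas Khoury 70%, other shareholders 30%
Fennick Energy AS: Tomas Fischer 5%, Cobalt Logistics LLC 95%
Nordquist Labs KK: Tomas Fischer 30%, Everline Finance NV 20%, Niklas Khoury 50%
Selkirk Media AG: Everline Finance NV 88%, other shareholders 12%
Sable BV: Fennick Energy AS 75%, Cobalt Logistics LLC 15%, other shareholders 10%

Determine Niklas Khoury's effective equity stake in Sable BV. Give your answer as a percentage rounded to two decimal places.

Niklas reaches Sable along 2 paths.
Via Cobalt → Fennick: 70% × 95% × 75% = 49.875%.
Via Cobalt: 70% × 15% = 10.5%.
Total: 49.875% + 10.5% = 60.375%.
Rounded: 60.38%.

60.38%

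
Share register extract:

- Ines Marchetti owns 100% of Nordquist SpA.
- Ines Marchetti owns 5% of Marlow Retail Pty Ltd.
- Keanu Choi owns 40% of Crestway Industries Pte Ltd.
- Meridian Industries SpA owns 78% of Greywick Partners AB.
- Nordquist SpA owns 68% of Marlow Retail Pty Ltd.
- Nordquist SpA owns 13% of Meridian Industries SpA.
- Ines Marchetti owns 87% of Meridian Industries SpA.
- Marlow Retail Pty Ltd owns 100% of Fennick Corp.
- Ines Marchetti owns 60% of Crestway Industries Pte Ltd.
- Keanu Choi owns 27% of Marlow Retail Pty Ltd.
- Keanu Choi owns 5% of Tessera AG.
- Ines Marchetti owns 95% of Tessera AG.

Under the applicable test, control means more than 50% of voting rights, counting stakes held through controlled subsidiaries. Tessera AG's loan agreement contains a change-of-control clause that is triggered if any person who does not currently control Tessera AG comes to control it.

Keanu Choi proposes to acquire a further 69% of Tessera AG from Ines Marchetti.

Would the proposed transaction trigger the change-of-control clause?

Yes

The purchase adds only to Keanu's holdings (Ines's stake shrinks), so Keanu is the only person who could newly come to control Tessera.
Keanu's largest direct stake is 40% in Crestway, which does not meet the threshold, so Keanu controls no company.
In Tessera, Keanu's side holds only 5%, not > 50%.
So before the transaction, Keanu does not control Tessera.
After the purchase, Keanu's direct stake in Tessera rises to 5% + 69% = 74%, and Ines's stake falls to 26%.
Keanu holds 74% of Tessera, so Keanu controls Tessera.
Keanu did not control Tessera before and does after, so the clause is triggered.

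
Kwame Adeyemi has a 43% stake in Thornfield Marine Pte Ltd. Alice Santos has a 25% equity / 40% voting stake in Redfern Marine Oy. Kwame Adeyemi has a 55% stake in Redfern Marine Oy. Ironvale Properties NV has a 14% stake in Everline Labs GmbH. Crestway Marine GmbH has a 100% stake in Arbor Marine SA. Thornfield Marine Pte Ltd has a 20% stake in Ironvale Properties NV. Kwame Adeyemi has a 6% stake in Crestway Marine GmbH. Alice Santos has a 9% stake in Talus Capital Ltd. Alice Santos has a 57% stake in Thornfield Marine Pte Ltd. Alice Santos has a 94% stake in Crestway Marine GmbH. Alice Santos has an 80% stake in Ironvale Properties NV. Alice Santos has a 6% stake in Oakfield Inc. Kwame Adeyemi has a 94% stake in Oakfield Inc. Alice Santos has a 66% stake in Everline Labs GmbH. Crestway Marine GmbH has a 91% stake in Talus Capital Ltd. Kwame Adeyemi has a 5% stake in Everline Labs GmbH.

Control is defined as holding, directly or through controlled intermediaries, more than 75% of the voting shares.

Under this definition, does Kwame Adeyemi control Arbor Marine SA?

No

Kwame holds 94% of Oakfield, so Kwame controls Oakfield.
Neither Kwame nor any entity Kwame controls holds any voting interest in Arbor.
So Kwame does not control Arbor.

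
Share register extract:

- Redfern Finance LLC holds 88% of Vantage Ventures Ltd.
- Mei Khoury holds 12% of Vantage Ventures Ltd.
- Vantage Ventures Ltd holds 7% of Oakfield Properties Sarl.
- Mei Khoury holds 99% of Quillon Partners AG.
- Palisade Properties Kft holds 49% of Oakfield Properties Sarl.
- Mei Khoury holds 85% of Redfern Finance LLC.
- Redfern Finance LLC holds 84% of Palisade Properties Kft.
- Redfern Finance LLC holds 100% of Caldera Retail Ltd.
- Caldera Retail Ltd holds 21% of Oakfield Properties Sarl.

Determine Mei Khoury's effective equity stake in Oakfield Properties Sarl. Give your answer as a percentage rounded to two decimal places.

58.91%

Mei reaches Oakfield along 4 paths.
Via Redfern → Palisade: 85% × 84% × 49% = 34.986%.
Via Redfern → Caldera: 85% × 100% × 21% = 17.85%.
Via Redfern → Vantage: 85% × 88% × 7% = 5.236%.
Via Vantage: 12% × 7% = 0.84%.
Total: 34.986% + 17.85% + 5.236% + 0.84% = 58.912%.
Rounded: 58.91%.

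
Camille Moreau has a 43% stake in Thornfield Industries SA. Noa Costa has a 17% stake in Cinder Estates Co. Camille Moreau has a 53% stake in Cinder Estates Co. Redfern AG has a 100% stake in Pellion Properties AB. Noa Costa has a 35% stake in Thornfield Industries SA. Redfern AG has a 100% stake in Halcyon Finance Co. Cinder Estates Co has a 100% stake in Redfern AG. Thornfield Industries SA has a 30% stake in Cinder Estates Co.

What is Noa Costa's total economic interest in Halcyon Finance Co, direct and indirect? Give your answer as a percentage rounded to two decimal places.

27.50%

Noa reaches Halcyon along 2 paths.
Via Cinder → Redfern: 17% × 100% × 100% = 17%.
Via Thornfield → Cinder → Redfern: 35% × 30% × 100% × 100% = 10.5%.
Total: 17% + 10.5% = 27.5%.
Rounded: 27.50%.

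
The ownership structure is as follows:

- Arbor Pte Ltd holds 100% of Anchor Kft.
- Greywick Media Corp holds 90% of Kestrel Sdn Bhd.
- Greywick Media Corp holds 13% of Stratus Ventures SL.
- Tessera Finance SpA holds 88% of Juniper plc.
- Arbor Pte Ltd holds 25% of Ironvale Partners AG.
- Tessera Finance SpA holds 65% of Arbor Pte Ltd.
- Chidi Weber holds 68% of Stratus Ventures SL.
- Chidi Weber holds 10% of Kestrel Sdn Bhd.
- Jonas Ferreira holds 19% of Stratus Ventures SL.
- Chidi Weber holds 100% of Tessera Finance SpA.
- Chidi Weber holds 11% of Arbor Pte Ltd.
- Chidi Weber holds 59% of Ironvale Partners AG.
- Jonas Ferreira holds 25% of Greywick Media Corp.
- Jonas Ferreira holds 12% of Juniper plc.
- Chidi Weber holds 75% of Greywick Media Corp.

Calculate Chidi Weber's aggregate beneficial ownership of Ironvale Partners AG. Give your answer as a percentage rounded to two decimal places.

78.00%

Chidi reaches Ironvale along 3 paths.
Direct stake: 59% = 59%.
Via Tessera → Arbor: 100% × 65% × 25% = 16.25%.
Via Arbor: 11% × 25% = 2.75%.
Total: 59% + 16.25% + 2.75% = 78%.
Rounded: 78.00%.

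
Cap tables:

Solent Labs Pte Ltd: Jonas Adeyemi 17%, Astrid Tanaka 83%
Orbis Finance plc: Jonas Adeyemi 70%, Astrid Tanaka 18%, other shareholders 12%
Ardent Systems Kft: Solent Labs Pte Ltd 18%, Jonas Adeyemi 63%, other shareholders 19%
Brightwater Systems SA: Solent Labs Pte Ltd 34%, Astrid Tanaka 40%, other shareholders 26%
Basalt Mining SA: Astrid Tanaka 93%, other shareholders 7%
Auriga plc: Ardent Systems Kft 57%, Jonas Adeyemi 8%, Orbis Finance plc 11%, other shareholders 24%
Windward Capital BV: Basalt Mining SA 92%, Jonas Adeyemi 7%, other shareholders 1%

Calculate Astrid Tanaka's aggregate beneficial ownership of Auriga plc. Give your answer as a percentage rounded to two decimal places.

Astrid reaches Auriga along 2 paths.
Via Solent → Ardent: 83% × 18% × 57% = 8.5158%.
Via Orbis: 18% × 11% = 1.98%.
Total: 8.5158% + 1.98% = 10.4958%.
Rounded: 10.50%.

10.50%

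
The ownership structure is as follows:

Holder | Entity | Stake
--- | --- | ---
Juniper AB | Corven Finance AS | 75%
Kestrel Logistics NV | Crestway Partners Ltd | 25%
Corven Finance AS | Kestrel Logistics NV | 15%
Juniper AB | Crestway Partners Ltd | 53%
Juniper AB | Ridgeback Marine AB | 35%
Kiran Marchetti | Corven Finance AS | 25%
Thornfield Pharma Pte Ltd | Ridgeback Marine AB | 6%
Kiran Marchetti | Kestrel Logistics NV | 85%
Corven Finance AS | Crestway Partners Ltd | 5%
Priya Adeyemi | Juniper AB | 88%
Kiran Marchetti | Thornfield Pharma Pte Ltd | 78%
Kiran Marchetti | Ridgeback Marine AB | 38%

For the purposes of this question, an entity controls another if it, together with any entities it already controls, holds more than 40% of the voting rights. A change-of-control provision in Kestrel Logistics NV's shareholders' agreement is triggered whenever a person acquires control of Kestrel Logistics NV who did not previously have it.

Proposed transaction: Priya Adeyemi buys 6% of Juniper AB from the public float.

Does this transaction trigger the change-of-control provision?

The purchase changes only Priya's holdings, so Priya is the only person who could newly come to control Kestrel.
Priya holds 88% of Juniper, so Priya controls Juniper.
Juniper holds 75% of Corven, so Priya controls Corven.
Juniper and Corven together hold 53% + 5% = 58% of Crestway, so Priya controls Crestway.
In Kestrel, Priya's side holds only 15%, not > 40%.
So before the transaction, Priya does not control Kestrel.
After the purchase, Priya's direct stake in Juniper rises to 88% + 6% = 94%.
Priya holds 94% of Juniper, so Priya controls Juniper.
After the transaction, Priya's side holds 15% of Kestrel, not > 40%, so Priya still does not control Kestrel.
No new person acquires control, so the clause is not triggered.

No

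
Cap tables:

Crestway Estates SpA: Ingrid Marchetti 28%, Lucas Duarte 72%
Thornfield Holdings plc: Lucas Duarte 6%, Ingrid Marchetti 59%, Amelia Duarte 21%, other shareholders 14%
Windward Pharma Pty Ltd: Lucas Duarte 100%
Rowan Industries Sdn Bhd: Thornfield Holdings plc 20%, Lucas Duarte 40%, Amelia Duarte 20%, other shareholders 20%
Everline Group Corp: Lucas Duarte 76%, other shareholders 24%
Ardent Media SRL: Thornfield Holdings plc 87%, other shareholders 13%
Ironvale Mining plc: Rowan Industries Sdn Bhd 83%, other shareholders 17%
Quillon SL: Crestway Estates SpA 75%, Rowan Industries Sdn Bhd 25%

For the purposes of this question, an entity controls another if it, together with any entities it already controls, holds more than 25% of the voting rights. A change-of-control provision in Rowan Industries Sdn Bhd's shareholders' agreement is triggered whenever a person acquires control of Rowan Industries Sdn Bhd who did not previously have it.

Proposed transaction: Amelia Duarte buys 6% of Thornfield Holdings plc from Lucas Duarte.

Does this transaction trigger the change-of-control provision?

The purchase adds only to Amelia's holdings (Lucas's stake shrinks), so Amelia is the only person who could newly come to control Rowan.
Amelia's largest direct stake is 21% in Thornfield, which does not meet the threshold, so Amelia controls no company.
In Rowan, Amelia's side holds only 20%, not > 25%.
So before the transaction, Amelia does not control Rowan.
After the purchase, Amelia's direct stake in Thornfield rises to 21% + 6% = 27%, and Lucas's stake falls to 0%.
Amelia holds 27% of Thornfield, so Amelia controls Thornfield.
Thornfield and Amelia together hold 20% + 20% = 40% of Rowan, so Amelia controls Rowan.
Amelia did not control Rowan before and does after, so the clause is triggered.

Yes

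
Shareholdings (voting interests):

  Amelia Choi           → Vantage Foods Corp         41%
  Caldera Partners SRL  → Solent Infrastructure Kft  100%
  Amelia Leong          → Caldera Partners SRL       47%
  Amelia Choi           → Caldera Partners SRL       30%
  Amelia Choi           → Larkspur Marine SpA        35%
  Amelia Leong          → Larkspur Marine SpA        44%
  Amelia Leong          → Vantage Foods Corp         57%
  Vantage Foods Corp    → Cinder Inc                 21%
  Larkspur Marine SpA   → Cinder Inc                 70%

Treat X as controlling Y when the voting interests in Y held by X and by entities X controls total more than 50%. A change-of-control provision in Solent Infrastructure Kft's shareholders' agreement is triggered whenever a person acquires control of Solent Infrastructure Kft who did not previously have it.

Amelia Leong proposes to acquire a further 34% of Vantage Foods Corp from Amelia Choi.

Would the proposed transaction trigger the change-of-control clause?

The purchase adds only to Amelia Leong's holdings (Amelia Choi's stake shrinks), so Amelia Leong is the only person who could newly come to control Solent.
Amelia Leong holds 57% of Vantage, so Amelia Leong controls Vantage.
Neither Amelia Leong nor any entity Amelia Leong controls holds any voting interest in Solent.
So before the transaction, Amelia Leong does not control Solent.
After the purchase, Amelia Leong's direct stake in Vantage rises to 57% + 34% = 91%, and Amelia Choi's stake falls to 7%.
Amelia Leong holds 91% of Vantage, so Amelia Leong controls Vantage.
After the transaction, neither Amelia Leong nor any entity Amelia Leong controls holds a voting interest in Solent, so Amelia Leong still does not control it.
No new person acquires control, so the clause is not triggered.

No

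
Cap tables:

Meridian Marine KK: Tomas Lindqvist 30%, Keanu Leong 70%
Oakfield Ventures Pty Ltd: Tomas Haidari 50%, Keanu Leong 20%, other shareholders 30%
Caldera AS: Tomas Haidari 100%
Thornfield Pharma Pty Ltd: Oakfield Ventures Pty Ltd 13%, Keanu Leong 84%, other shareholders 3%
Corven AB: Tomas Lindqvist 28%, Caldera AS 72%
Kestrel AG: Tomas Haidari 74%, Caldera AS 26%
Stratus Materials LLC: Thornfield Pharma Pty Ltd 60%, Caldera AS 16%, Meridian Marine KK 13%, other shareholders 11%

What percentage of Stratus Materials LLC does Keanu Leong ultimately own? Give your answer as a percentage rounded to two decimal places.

Keanu reaches Stratus along 3 paths.
Via Oakfield → Thornfield: 20% × 13% × 60% = 1.56%.
Via Thornfield: 84% × 60% = 50.4%.
Via Meridian: 70% × 13% = 9.1%.
Total: 1.56% + 50.4% + 9.1% = 61.06%.

61.06%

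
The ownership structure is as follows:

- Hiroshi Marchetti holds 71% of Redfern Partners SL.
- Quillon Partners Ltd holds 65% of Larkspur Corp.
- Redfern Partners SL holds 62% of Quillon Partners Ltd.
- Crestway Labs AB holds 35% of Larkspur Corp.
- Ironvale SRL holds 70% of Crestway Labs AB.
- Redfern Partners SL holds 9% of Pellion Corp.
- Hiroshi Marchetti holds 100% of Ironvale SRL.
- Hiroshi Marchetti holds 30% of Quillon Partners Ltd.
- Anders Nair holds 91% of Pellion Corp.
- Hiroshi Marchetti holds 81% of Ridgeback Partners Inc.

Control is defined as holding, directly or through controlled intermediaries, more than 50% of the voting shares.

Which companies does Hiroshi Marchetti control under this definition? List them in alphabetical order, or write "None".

Hiroshi holds 71% of Redfern, so Hiroshi controls Redfern.
Hiroshi holds 100% of Ironvale, so Hiroshi controls Ironvale.
Hiroshi and Redfern together hold 30% + 62% = 92% of Quillon, so Hiroshi controls Quillon.
Ironvale holds 70% of Crestway, so Hiroshi controls Crestway.
Hiroshi holds 81% of Ridgeback, so Hiroshi controls Ridgeback.
Quillon and Crestway together hold 65% + 35% = 100% of Larkspur, so Hiroshi controls Larkspur.
No other company's threshold is met.

Crestway Labs AB, Ironvale SRL, Larkspur Corp, Quillon Partners Ltd, Redfern Partners SL, Ridgeback Partners Inc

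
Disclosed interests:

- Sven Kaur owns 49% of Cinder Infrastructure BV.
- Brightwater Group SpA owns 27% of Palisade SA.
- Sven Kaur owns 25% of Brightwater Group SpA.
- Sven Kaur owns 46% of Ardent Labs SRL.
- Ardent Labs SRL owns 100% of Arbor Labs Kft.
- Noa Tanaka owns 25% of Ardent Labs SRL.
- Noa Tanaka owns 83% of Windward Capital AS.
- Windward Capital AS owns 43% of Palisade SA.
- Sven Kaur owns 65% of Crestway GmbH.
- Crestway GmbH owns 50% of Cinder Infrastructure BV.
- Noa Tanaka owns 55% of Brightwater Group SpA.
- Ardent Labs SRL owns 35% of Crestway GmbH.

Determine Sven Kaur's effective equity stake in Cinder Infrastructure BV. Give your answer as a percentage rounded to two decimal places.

Sven reaches Cinder along 3 paths.
Via Ardent → Crestway: 46% × 35% × 50% = 8.05%.
Via Crestway: 65% × 50% = 32.5%.
Direct stake: 49% = 49%.
Total: 8.05% + 32.5% + 49% = 89.55%.

89.55%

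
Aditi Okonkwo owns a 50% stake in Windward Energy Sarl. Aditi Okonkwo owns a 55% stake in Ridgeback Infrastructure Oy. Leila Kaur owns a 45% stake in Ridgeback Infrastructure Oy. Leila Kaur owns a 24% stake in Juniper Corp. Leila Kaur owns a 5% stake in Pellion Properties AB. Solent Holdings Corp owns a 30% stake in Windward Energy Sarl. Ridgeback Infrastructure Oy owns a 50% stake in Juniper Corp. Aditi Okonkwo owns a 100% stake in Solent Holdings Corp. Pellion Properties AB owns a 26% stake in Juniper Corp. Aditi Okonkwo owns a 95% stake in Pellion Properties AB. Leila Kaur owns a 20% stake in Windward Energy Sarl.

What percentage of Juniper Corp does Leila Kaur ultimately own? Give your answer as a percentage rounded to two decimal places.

Leila reaches Juniper along 3 paths.
Via Ridgeback: 45% × 50% = 22.5%.
Direct stake: 24% = 24%.
Via Pellion: 5% × 26% = 1.3%.
Total: 22.5% + 24% + 1.3% = 47.8%.
Rounded: 47.80%.

47.80%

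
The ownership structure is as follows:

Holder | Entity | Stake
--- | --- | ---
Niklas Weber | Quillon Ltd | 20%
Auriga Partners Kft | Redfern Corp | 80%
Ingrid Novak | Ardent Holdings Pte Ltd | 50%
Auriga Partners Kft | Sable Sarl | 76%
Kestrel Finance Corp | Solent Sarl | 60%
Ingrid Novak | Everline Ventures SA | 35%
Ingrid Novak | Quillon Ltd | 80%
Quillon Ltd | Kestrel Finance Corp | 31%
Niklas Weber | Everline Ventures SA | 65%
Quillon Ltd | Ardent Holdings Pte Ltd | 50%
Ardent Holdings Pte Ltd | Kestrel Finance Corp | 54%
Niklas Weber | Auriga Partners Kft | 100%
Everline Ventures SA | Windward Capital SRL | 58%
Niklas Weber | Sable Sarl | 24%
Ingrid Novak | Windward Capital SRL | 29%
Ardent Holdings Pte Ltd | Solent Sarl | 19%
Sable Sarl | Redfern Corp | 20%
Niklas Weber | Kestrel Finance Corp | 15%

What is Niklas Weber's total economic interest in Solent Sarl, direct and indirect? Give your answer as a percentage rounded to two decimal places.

Niklas reaches Solent along 4 paths.
Via Quillon → Kestrel: 20% × 31% × 60% = 3.72%.
Via Quillon → Ardent → Kestrel: 20% × 50% × 54% × 60% = 3.24%.
Via Kestrel: 15% × 60% = 9%.
Via Quillon → Ardent: 20% × 50% × 19% = 1.9%.
Total: 3.72% + 3.24% + 9% + 1.9% = 17.86%.

17.86%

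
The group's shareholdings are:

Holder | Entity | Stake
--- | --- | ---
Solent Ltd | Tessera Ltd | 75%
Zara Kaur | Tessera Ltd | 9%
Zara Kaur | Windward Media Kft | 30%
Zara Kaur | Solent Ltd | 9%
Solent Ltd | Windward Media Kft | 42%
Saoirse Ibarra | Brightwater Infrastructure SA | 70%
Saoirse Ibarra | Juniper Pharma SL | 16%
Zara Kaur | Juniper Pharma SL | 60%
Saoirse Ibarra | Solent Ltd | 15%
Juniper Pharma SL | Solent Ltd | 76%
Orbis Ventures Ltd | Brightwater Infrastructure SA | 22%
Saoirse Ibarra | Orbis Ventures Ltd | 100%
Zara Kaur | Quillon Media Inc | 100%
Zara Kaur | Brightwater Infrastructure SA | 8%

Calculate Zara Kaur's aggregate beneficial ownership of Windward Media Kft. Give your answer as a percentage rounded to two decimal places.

Zara reaches Windward along 3 paths.
Via Solent: 9% × 42% = 3.78%.
Via Juniper → Solent: 60% × 76% × 42% = 19.152%.
Direct stake: 30% = 30%.
Total: 3.78% + 19.152% + 30% = 52.932%.
Rounded: 52.93%.

52.93%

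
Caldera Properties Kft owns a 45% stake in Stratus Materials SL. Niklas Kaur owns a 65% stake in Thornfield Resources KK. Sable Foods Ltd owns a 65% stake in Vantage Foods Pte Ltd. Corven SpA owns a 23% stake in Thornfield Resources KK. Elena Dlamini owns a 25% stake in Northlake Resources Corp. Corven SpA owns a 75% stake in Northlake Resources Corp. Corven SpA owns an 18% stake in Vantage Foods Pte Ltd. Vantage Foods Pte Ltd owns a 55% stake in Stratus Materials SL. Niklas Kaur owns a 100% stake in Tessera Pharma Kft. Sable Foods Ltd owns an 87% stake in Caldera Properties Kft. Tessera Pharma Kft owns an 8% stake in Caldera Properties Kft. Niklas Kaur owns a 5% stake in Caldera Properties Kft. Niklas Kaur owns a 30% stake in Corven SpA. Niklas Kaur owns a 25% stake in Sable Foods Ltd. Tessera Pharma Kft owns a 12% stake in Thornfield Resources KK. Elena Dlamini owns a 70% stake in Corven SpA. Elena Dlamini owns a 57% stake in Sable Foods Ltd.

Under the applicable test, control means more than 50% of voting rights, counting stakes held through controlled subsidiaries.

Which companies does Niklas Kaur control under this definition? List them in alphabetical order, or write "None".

Tessera Pharma Kft, Thornfield Resources KK

Niklas holds 100% of Tessera, so Niklas controls Tessera.
Tessera and Niklas together hold 12% + 65% = 77% of Thornfield, so Niklas controls Thornfield.
No other company's threshold is met.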